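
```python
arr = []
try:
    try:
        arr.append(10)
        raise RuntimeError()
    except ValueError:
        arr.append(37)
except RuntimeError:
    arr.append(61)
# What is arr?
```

Step-by-step execution trace:
1. Inner try: `arr.append(10)` → arr = [10].
2. `raise RuntimeError()` raises RuntimeError.
3. Inner `except ValueError` does not match RuntimeError; exception propagates to outer try.
4. Outer `except RuntimeError` matches → `arr.append(61)` → arr = [10, 61].
Result: [10, 61]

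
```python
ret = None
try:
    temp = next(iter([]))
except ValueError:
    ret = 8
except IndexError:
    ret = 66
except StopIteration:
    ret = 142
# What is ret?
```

Step-by-step execution trace:
1. `temp = next(iter([]))` raises StopIteration.
2. `except ValueError` does not match StopIteration; skipped.
3. `except IndexError` does not match StopIteration; skipped.
4. `except StopIteration` matches → ret = 142.
Result: 142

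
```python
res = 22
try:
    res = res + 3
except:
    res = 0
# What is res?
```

Step-by-step execution trace:
1. res starts at 22.
2. try: `res = res + 3` → res = 25. No exception raised.
3. `except` is skipped.
Result: 25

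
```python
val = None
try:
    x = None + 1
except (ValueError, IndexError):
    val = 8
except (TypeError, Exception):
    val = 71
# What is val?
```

Step-by-step execution trace:
1. `x = None + 1` raises TypeError.
2. `except (ValueError, IndexError)` does not match TypeError; skipped.
3. `except (TypeError, Exception)` matches (TypeError is in the tuple) → val = 71.
Result: 71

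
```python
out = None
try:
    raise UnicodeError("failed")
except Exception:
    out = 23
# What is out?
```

Step-by-step execution trace:
1. `raise UnicodeError(...)` raises UnicodeError.
2. `except Exception` matches (UnicodeError is a subclass of Exception) → out = 23.
Result: 23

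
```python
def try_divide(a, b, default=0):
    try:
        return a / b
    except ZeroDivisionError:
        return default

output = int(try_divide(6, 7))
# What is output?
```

Step-by-step execution trace:
1. `try_divide(6, 7)` enters try: `return 6 / 7` → returns 0.8571428571428571. No exception raised.
2. `except ZeroDivisionError` is skipped.
3. `int(0.8571428571428571)` → 0 → output = 0.
Result: 0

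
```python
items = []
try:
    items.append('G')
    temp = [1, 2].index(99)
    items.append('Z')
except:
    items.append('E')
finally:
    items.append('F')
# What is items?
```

Step-by-step execution trace:
1. try: `items.append('G')` → items = ['G'].
2. `temp = [1, 2].index(99)` raises ValueError; `items.append('Z')` is not reached.
3. bare `except` matches → `items.append('E')` → items = ['G', 'E'].
4. finally always runs: `items.append('F')` → items = ['G', 'E', 'F'].
Result: ['G', 'E', 'F']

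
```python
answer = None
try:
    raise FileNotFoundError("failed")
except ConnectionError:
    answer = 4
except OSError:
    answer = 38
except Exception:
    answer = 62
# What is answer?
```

Step-by-step execution trace:
1. `raise FileNotFoundError(...)` raises FileNotFoundError.
2. `except ConnectionError` does not match (FileNotFoundError is not a subclass of ConnectionError); skipped.
3. `except OSError` matches (FileNotFoundError is a subclass of OSError) → answer = 38.
4. `except Exception` is not reached.
Result: 38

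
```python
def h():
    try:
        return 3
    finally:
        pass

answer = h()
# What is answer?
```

Step-by-step execution trace:
1. `h()` enters try: `return 3` sets pending return value 3.
2. Before returning, `finally: pass` runs (no effect).
3. h() returns 3 → answer = 3.
Result: 3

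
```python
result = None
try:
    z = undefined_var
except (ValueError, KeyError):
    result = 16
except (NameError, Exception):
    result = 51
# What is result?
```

Step-by-step execution trace:
1. `z = undefined_var` raises NameError.
2. `except (ValueError, KeyError)` does not match NameError; skipped.
3. `except (NameError, Exception)` matches (NameError is in the tuple) → result = 51.
Result: 51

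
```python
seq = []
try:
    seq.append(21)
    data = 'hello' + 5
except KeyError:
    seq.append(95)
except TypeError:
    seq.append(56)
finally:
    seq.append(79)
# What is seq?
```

Step-by-step execution trace:
1. try: `seq.append(21)` → seq = [21].
2. `data = 'hello' + 5` raises TypeError.
3. `except KeyError` does not match TypeError; skipped.
4. `except TypeError` matches → `seq.append(56)` → seq = [21, 56].
5. finally always runs: `seq.append(79)` → seq = [21, 56, 79].
Result: [21, 56, 79]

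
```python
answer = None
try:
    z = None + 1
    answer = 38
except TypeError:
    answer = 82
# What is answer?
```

Step-by-step execution trace:
1. `z = None + 1` raises TypeError.
2. `answer = 38` is not reached.
3. `except TypeError` matches → answer = 82.
Result: 82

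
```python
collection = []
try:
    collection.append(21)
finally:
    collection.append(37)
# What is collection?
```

Step-by-step execution trace:
1. try: `collection.append(21)` → collection = [21].
2. The try body completes without raising.
3. finally always runs: `collection.append(37)` → collection = [21, 37].
Result: [21, 37]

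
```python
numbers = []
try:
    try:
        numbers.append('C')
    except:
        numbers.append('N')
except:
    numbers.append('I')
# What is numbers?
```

Step-by-step execution trace:
1. Inner try: `numbers.append('C')` → numbers = ['C']. No exception raised.
2. Inner `except` is skipped.
3. Inner try completes normally; outer `except` is skipped.
Result: ['C']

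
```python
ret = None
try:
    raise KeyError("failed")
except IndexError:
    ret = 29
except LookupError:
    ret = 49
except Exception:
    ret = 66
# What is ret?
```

Step-by-step execution trace:
1. `raise KeyError(...)` raises KeyError.
2. `except IndexError` does not match (KeyError is not a subclass of IndexError); skipped.
3. `except LookupError` matches (KeyError is a subclass of LookupError) → ret = 49.
4. `except Exception` is not reached.
Result: 49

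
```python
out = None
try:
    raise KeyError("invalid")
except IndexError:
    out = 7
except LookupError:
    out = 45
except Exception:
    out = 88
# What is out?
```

Step-by-step execution trace:
1. `raise KeyError(...)` raises KeyError.
2. `except IndexError` does not match (KeyError is not a subclass of IndexError); skipped.
3. `except LookupError` matches (KeyError is a subclass of LookupError) → out = 45.
4. `except Exception` is not reached.
Result: 45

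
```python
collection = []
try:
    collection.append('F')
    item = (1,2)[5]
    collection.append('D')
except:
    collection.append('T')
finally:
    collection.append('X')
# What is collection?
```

Step-by-step execution trace:
1. try: `collection.append('F')` → collection = ['F'].
2. `item = (1,2)[5]` raises IndexError; `collection.append('D')` is not reached.
3. bare `except` matches → `collection.append('T')` → collection = ['F', 'T'].
4. finally always runs: `collection.append('X')` → collection = ['F', 'T', 'X'].
Result: ['F', 'T', 'X']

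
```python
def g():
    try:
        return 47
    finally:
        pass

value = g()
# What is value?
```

Step-by-step execution trace:
1. `g()` enters try: `return 47` sets pending return value 47.
2. Before returning, `finally: pass` runs (no effect).
3. g() returns 47 → value = 47.
Result: 47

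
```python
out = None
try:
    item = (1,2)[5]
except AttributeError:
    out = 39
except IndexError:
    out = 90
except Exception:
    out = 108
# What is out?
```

Step-by-step execution trace:
1. `item = (1,2)[5]` raises IndexError.
2. `except AttributeError` does not match IndexError; skipped.
3. `except IndexError` matches → out = 90.
4. Remaining except clauses are skipped.
Result: 90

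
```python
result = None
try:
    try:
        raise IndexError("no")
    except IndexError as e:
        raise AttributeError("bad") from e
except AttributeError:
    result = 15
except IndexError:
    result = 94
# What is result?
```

Step-by-step execution trace:
1. Inner try raises IndexError; inner `except IndexError as e` catches it.
2. `raise AttributeError(...) from e` raises AttributeError (IndexError is attached as __cause__, but only AttributeError is active).
3. Outer `except AttributeError` matches → result = 15.
4. `except IndexError` is not reached.
Result: 15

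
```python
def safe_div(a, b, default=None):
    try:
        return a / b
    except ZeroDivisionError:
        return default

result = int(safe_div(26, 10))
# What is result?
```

Step-by-step execution trace:
1. `safe_div(26, 10)` enters try: `return 26 / 10` → returns 2.6. No exception raised.
2. `except ZeroDivisionError` is skipped.
3. `int(2.6)` → 2 → result = 2.
Result: 2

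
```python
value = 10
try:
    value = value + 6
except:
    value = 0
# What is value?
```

Step-by-step execution trace:
1. value starts at 10.
2. try: `value = value + 6` → value = 16. No exception raised.
3. `except` is skipped.
Result: 16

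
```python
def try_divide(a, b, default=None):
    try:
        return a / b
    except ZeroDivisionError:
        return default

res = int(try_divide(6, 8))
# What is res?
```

Step-by-step execution trace:
1. `try_divide(6, 8)` enters try: `return 6 / 8` → returns 0.75. No exception raised.
2. `except ZeroDivisionError` is skipped.
3. `int(0.75)` → 0 → res = 0.
Result: 0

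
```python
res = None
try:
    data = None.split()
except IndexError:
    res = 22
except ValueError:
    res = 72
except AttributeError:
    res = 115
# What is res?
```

Step-by-step execution trace:
1. `data = None.split()` raises AttributeError.
2. `except IndexError` does not match AttributeError; skipped.
3. `except ValueError` does not match AttributeError; skipped.
4. `except AttributeError` matches → res = 115.
Result: 115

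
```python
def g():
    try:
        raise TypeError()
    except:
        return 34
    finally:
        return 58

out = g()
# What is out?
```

Step-by-step execution trace:
1. `g()` enters try: `raise TypeError()` raises TypeError.
2. bare `except` matches → `return 34` sets pending return value 34.
3. Before returning, `finally: return 58` runs and overrides the pending return.
4. g() returns 58 → out = 58.
Result: 58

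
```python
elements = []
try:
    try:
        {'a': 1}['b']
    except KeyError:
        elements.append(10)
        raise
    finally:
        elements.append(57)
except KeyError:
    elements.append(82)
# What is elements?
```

Step-by-step execution trace:
1. Inner try: `{'a': 1}['b']` raises KeyError.
2. Inner `except KeyError` matches → `elements.append(10)` → elements = [10].
3. bare `raise` re-raises KeyError.
4. Inner `finally` runs during unwinding: `elements.append(57)` → elements = [10, 57].
5. Outer `except KeyError` matches → `elements.append(82)` → elements = [10, 57, 82].
Result: [10, 57, 82]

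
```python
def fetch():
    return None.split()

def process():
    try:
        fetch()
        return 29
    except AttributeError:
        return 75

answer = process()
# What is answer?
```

Step-by-step execution trace:
1. `process()` calls `fetch()`.
2. `fetch()` evaluates `None.split()`, which raises AttributeError; it propagates to the caller.
3. `return 29` is not reached.
4. `except AttributeError` in process matches → returns 75.
5. answer = 75.
Result: 75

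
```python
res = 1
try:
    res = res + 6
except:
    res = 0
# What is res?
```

Step-by-step execution trace:
1. res starts at 1.
2. try: `res = res + 6` → res = 7. No exception raised.
3. `except` is skipped.
Result: 7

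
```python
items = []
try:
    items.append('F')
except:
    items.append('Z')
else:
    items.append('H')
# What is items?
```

Step-by-step execution trace:
1. try: `items.append('F')` → items = ['F']. No exception raised.
2. `except` is skipped.
3. `else` runs (try completed without exception): `items.append('H')` → items = ['F', 'H'].
Result: ['F', 'H']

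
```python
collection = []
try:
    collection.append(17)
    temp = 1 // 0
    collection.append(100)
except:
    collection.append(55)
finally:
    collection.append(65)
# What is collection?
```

Step-by-step execution trace:
1. try: `collection.append(17)` → collection = [17].
2. `temp = 1 // 0` raises ZeroDivisionError; `collection.append(100)` is not reached.
3. bare `except` matches → `collection.append(55)` → collection = [17, 55].
4. finally always runs: `collection.append(65)` → collection = [17, 55, 65].
Result: [17, 55, 65]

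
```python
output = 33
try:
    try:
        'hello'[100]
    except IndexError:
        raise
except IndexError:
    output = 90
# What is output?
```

Step-by-step execution trace:
1. Inner try: `'hello'[100]` raises IndexError.
2. Inner `except IndexError` matches; bare `raise` re-raises the same IndexError.
3. Outer `except IndexError` matches → output = 90.
Result: 90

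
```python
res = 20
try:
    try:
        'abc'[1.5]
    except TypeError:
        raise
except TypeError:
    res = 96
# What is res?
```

Step-by-step execution trace:
1. Inner try: `'abc'[1.5]` raises TypeError.
2. Inner `except TypeError` matches; bare `raise` re-raises the same TypeError.
3. Outer `except TypeError` matches → res = 96.
Result: 96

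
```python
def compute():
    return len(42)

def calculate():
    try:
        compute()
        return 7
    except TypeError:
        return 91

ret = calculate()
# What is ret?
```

Step-by-step execution trace:
1. `calculate()` calls `compute()`.
2. `compute()` evaluates `len(42)`, which raises TypeError; it propagates to the caller.
3. `return 7` is not reached.
4. `except TypeError` in calculate matches → returns 91.
5. ret = 91.
Result: 91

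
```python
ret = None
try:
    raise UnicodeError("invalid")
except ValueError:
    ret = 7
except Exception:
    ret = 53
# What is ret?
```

Step-by-step execution trace:
1. `raise UnicodeError(...)` raises UnicodeError.
2. `except ValueError` matches (UnicodeError is a subclass of ValueError) → ret = 7.
3. `except Exception` is not reached.
Result: 7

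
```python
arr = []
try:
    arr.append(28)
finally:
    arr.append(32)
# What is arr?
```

Step-by-step execution trace:
1. try: `arr.append(28)` → arr = [28].
2. The try body completes without raising.
3. finally always runs: `arr.append(32)` → arr = [28, 32].
Result: [28, 32]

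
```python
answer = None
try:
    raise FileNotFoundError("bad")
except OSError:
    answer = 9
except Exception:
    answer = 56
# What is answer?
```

Step-by-step execution trace:
1. `raise FileNotFoundError(...)` raises FileNotFoundError.
2. `except OSError` matches (FileNotFoundError is a subclass of OSError) → answer = 9.
3. `except Exception` is not reached.
Result: 9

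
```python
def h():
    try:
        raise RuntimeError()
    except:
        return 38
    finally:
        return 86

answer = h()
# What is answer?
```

Step-by-step execution trace:
1. `h()` enters try: `raise RuntimeError()` raises RuntimeError.
2. bare `except` matches → `return 38` sets pending return value 38.
3. Before returning, `finally: return 86` runs and overrides the pending return.
4. h() returns 86 → answer = 86.
Result: 86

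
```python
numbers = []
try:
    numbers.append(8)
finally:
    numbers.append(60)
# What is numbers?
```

Step-by-step execution trace:
1. try: `numbers.append(8)` → numbers = [8].
2. The try body completes without raising.
3. finally always runs: `numbers.append(60)` → numbers = [8, 60].
Result: [8, 60]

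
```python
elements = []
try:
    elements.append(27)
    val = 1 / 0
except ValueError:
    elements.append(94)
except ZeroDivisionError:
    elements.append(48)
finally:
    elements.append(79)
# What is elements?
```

Step-by-step execution trace:
1. try: `elements.append(27)` → elements = [27].
2. `val = 1 / 0` raises ZeroDivisionError.
3. `except ValueError` does not match ZeroDivisionError; skipped.
4. `except ZeroDivisionError` matches → `elements.append(48)` → elements = [27, 48].
5. finally always runs: `elements.append(79)` → elements = [27, 48, 79].
Result: [27, 48, 79]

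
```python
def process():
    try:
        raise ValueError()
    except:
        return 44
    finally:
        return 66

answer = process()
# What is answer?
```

Step-by-step execution trace:
1. `process()` enters try: `raise ValueError()` raises ValueError.
2. bare `except` matches → `return 44` sets pending return value 44.
3. Before returning, `finally: return 66` runs and overrides the pending return.
4. process() returns 66 → answer = 66.
Result: 66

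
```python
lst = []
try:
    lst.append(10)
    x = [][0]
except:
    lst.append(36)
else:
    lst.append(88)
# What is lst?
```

Step-by-step execution trace:
1. try: `lst.append(10)` → lst = [10].
2. `x = [][0]` raises IndexError.
3. bare `except` matches → `lst.append(36)` → lst = [10, 36].
4. `else` is skipped (an exception was raised).
Result: [10, 36]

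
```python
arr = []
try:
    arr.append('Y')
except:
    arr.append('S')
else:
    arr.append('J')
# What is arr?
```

Step-by-step execution trace:
1. try: `arr.append('Y')` → arr = ['Y']. No exception raised.
2. `except` is skipped.
3. `else` runs (try completed without exception): `arr.append('J')` → arr = ['Y', 'J'].
Result: ['Y', 'J']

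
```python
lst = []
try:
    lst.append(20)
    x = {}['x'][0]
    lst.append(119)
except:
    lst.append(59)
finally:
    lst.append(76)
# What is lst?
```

Step-by-step execution trace:
1. try: `lst.append(20)` → lst = [20].
2. `x = {}['x'][0]` raises KeyError; `lst.append(119)` is not reached.
3. bare `except` matches → `lst.append(59)` → lst = [20, 59].
4. finally always runs: `lst.append(76)` → lst = [20, 59, 76].
Result: [20, 59, 76]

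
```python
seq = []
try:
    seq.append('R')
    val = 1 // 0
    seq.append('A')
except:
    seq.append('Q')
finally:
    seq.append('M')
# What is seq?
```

Step-by-step execution trace:
1. try: `seq.append('R')` → seq = ['R'].
2. `val = 1 // 0` raises ZeroDivisionError; `seq.append('A')` is not reached.
3. bare `except` matches → `seq.append('Q')` → seq = ['R', 'Q'].
4. finally always runs: `seq.append('M')` → seq = ['R', 'Q', 'M'].
Result: ['R', 'Q', 'M']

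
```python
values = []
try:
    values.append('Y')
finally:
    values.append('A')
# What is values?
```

Step-by-step execution trace:
1. try: `values.append('Y')` → values = ['Y'].
2. The try body completes without raising.
3. finally always runs: `values.append('A')` → values = ['Y', 'A'].
Result: ['Y', 'A']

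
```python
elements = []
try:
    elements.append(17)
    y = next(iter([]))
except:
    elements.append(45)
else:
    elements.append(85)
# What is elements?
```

Step-by-step execution trace:
1. try: `elements.append(17)` → elements = [17].
2. `y = next(iter([]))` raises StopIteration.
3. bare `except` matches → `elements.append(45)` → elements = [17, 45].
4. `else` is skipped (an exception was raised).
Result: [17, 45]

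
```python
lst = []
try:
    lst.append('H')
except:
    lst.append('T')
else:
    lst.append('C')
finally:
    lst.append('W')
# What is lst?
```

Step-by-step execution trace:
1. try: `lst.append('H')` → lst = ['H']. No exception raised.
2. `except` is skipped.
3. `else` runs: `lst.append('C')` → lst = ['H', 'C'].
4. `finally` always runs: `lst.append('W')` → lst = ['H', 'C', 'W'].
Result: ['H', 'C', 'W']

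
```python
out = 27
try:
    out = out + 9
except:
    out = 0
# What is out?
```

Step-by-step execution trace:
1. out starts at 27.
2. try: `out = out + 9` → out = 36. No exception raised.
3. `except` is skipped.
Result: 36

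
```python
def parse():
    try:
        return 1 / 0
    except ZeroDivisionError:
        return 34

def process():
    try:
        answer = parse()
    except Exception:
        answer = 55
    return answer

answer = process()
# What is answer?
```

Step-by-step execution trace:
1. `process()` calls `parse()`.
2. In parse: `1 / 0` raises ZeroDivisionError; `except ZeroDivisionError` catches it → returns 34.
3. In process: `answer = parse()` → answer = 34. No exception reaches process.
4. `except Exception` is skipped; process returns 34.
5. answer = 34.
Result: 34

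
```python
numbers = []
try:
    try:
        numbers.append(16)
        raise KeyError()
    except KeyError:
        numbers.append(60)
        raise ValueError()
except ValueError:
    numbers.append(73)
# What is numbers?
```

Step-by-step execution trace:
1. Inner try: `numbers.append(16)` → numbers = [16].
2. `raise KeyError()` raises KeyError.
3. Inner `except KeyError` matches → `numbers.append(60)` → numbers = [16, 60].
4. `raise ValueError()` raises ValueError; propagates to outer try.
5. Outer `except ValueError` matches → `numbers.append(73)` → numbers = [16, 60, 73].
Result: [16, 60, 73]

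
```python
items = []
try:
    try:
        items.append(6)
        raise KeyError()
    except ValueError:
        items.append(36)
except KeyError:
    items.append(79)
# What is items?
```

Step-by-step execution trace:
1. Inner try: `items.append(6)` → items = [6].
2. `raise KeyError()` raises KeyError.
3. Inner `except ValueError` does not match KeyError; exception propagates to outer try.
4. Outer `except KeyError` matches → `items.append(79)` → items = [6, 79].
Result: [6, 79]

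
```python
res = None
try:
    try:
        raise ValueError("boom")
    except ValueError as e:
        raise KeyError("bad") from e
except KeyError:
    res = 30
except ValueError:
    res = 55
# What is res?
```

Step-by-step execution trace:
1. Inner try raises ValueError; inner `except ValueError as e` catches it.
2. `raise KeyError(...) from e` raises KeyError (ValueError is attached as __cause__, but only KeyError is active).
3. Outer `except KeyError` matches → res = 30.
4. `except ValueError` is not reached.
Result: 30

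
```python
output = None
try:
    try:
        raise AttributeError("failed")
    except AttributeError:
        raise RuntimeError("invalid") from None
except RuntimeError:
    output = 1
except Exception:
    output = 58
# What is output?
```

Step-by-step execution trace:
1. Inner try raises AttributeError; inner `except AttributeError` catches it.
2. `raise RuntimeError(...) from None` raises RuntimeError (from None suppresses __context__, but the active exception is still RuntimeError).
3. Outer `except RuntimeError` matches → output = 1.
4. `except Exception` is not reached.
Result: 1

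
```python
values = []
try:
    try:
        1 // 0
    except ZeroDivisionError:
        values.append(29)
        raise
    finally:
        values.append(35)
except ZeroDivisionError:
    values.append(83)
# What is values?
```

Step-by-step execution trace:
1. Inner try: `1 // 0` raises ZeroDivisionError.
2. Inner `except ZeroDivisionError` matches → `values.append(29)` → values = [29].
3. bare `raise` re-raises ZeroDivisionError.
4. Inner `finally` runs during unwinding: `values.append(35)` → values = [29, 35].
5. Outer `except ZeroDivisionError` matches → `values.append(83)` → values = [29, 35, 83].
Result: [29, 35, 83]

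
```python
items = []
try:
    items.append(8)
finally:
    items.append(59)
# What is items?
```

Step-by-step execution trace:
1. try: `items.append(8)` → items = [8].
2. The try body completes without raising.
3. finally always runs: `items.append(59)` → items = [8, 59].
Result: [8, 59]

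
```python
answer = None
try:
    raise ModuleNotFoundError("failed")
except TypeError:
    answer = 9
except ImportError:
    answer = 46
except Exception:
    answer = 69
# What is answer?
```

Step-by-step execution trace:
1. `raise ModuleNotFoundError(...)` raises ModuleNotFoundError.
2. `except TypeError` does not match (ModuleNotFoundError is not a subclass of TypeError); skipped.
3. `except ImportError` matches (ModuleNotFoundError is a subclass of ImportError) → answer = 46.
4. `except Exception` is not reached.
Result: 46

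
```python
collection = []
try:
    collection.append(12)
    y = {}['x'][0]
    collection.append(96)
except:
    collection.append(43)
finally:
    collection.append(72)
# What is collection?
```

Step-by-step execution trace:
1. try: `collection.append(12)` → collection = [12].
2. `y = {}['x'][0]` raises KeyError; `collection.append(96)` is not reached.
3. bare `except` matches → `collection.append(43)` → collection = [12, 43].
4. finally always runs: `collection.append(72)` → collection = [12, 43, 72].
Result: [12, 43, 72]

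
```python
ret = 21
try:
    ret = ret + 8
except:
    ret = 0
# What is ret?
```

Step-by-step execution trace:
1. ret starts at 21.
2. try: `ret = ret + 8` → ret = 29. No exception raised.
3. `except` is skipped.
Result: 29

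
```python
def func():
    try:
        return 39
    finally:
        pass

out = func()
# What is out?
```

Step-by-step execution trace:
1. `func()` enters try: `return 39` sets pending return value 39.
2. Before returning, `finally: pass` runs (no effect).
3. func() returns 39 → out = 39.
Result: 39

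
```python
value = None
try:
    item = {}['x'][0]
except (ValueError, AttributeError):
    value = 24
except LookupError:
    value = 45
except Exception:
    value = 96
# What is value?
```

Step-by-step execution trace:
1. `item = {}['x'][0]` raises KeyError.
2. `except (ValueError, AttributeError)` does not match KeyError; skipped.
3. `except LookupError` matches (KeyError is a subclass of LookupError) → value = 45.
4. `except Exception` is not reached.
Result: 45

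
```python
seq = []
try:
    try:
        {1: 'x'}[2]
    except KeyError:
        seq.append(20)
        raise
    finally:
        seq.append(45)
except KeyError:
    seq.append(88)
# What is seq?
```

Step-by-step execution trace:
1. Inner try: `{1: 'x'}[2]` raises KeyError.
2. Inner `except KeyError` matches → `seq.append(20)` → seq = [20].
3. bare `raise` re-raises KeyError.
4. Inner `finally` runs during unwinding: `seq.append(45)` → seq = [20, 45].
5. Outer `except KeyError` matches → `seq.append(88)` → seq = [20, 45, 88].
Result: [20, 45, 88]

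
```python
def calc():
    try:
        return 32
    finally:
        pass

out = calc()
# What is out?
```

Step-by-step execution trace:
1. `calc()` enters try: `return 32` sets pending return value 32.
2. Before returning, `finally: pass` runs (no effect).
3. calc() returns 32 → out = 32.
Result: 32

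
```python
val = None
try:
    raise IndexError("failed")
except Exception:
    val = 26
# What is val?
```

Step-by-step execution trace:
1. `raise IndexError(...)` raises IndexError.
2. `except Exception` matches (IndexError is a subclass of Exception) → val = 26.
Result: 26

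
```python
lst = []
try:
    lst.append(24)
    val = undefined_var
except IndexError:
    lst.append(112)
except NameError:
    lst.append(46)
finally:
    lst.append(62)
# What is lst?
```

Step-by-step execution trace:
1. try: `lst.append(24)` → lst = [24].
2. `val = undefined_var` raises NameError.
3. `except IndexError` does not match NameError; skipped.
4. `except NameError` matches → `lst.append(46)` → lst = [24, 46].
5. finally always runs: `lst.append(62)` → lst = [24, 46, 62].
Result: [24, 46, 62]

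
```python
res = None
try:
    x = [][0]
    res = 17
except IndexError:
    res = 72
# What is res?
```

Step-by-step execution trace:
1. `x = [][0]` raises IndexError.
2. `res = 17` is not reached.
3. `except IndexError` matches → res = 72.
Result: 72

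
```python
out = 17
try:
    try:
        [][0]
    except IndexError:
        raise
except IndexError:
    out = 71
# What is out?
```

Step-by-step execution trace:
1. Inner try: `[][0]` raises IndexError.
2. Inner `except IndexError` matches; bare `raise` re-raises the same IndexError.
3. Outer `except IndexError` matches → out = 71.
Result: 71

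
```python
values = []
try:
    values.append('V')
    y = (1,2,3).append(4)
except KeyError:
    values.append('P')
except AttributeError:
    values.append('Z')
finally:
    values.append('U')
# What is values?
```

Step-by-step execution trace:
1. try: `values.append('V')` → values = ['V'].
2. `y = (1,2,3).append(4)` raises AttributeError.
3. `except KeyError` does not match AttributeError; skipped.
4. `except AttributeError` matches → `values.append('Z')` → values = ['V', 'Z'].
5. finally always runs: `values.append('U')` → values = ['V', 'Z', 'U'].
Result: ['V', 'Z', 'U']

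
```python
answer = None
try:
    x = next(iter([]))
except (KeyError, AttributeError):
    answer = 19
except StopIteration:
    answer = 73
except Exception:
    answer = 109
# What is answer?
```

Step-by-step execution trace:
1. `x = next(iter([]))` raises StopIteration.
2. `except (KeyError, AttributeError)` does not match StopIteration; skipped.
3. `except StopIteration` matches (exact type match) → answer = 73.
4. `except Exception` is not reached.
Result: 73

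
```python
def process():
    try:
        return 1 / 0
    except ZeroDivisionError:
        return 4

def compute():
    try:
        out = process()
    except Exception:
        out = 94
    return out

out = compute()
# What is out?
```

Step-by-step execution trace:
1. `compute()` calls `process()`.
2. In process: `1 / 0` raises ZeroDivisionError; `except ZeroDivisionError` catches it → returns 4.
3. In compute: `out = process()` → out = 4. No exception reaches compute.
4. `except Exception` is skipped; compute returns 4.
5. out = 4.
Result: 4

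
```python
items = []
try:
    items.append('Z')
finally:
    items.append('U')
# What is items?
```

Step-by-step execution trace:
1. try: `items.append('Z')` → items = ['Z'].
2. The try body completes without raising.
3. finally always runs: `items.append('U')` → items = ['Z', 'U'].
Result: ['Z', 'U']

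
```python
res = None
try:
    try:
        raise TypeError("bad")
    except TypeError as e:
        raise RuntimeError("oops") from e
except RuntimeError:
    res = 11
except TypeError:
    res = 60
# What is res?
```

Step-by-step execution trace:
1. Inner try raises TypeError; inner `except TypeError as e` catches it.
2. `raise RuntimeError(...) from e` raises RuntimeError (TypeError is attached as __cause__, but only RuntimeError is active).
3. Outer `except RuntimeError` matches → res = 11.
4. `except TypeError` is not reached.
Result: 11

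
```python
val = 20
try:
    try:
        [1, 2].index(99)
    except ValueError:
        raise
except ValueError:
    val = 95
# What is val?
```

Step-by-step execution trace:
1. Inner try: `[1, 2].index(99)` raises ValueError.
2. Inner `except ValueError` matches; bare `raise` re-raises the same ValueError.
3. Outer `except ValueError` matches → val = 95.
Result: 95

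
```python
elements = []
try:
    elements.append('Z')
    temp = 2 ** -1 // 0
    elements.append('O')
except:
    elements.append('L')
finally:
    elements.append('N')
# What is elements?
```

Step-by-step execution trace:
1. try: `elements.append('Z')` → elements = ['Z'].
2. `temp = 2 ** -1 // 0` raises ZeroDivisionError; `elements.append('O')` is not reached.
3. bare `except` matches → `elements.append('L')` → elements = ['Z', 'L'].
4. finally always runs: `elements.append('N')` → elements = ['Z', 'L', 'N'].
Result: ['Z', 'L', 'N']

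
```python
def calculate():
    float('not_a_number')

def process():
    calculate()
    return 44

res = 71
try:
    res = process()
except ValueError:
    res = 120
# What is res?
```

Step-by-step execution trace:
1. res starts at 71.
2. try: `process()` calls `calculate()`.
3. `calculate()` evaluates `float('not_a_number')`, which raises ValueError; it propagates through process (uncaught).
4. `return 44` in process is not reached; the assignment to res does not complete.
5. `except ValueError` matches → res = 120.
Result: 120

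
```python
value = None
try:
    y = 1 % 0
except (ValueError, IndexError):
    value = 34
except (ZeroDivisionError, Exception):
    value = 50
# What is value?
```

Step-by-step execution trace:
1. `y = 1 % 0` raises ZeroDivisionError.
2. `except (ValueError, IndexError)` does not match ZeroDivisionError; skipped.
3. `except (ZeroDivisionError, Exception)` matches (ZeroDivisionError is in the tuple) → value = 50.
Result: 50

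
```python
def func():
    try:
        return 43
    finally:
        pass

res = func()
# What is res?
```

Step-by-step execution trace:
1. `func()` enters try: `return 43` sets pending return value 43.
2. Before returning, `finally: pass` runs (no effect).
3. func() returns 43 → res = 43.
Result: 43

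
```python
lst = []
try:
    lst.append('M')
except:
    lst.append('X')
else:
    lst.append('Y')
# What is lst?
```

Step-by-step execution trace:
1. try: `lst.append('M')` → lst = ['M']. No exception raised.
2. `except` is skipped.
3. `else` runs (try completed without exception): `lst.append('Y')` → lst = ['M', 'Y'].
Result: ['M', 'Y']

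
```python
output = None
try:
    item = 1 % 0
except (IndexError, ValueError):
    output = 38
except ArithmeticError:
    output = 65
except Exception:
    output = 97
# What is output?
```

Step-by-step execution trace:
1. `item = 1 % 0` raises ZeroDivisionError.
2. `except (IndexError, ValueError)` does not match ZeroDivisionError; skipped.
3. `except ArithmeticError` matches (ZeroDivisionError is a subclass of ArithmeticError) → output = 65.
4. `except Exception` is not reached.
Result: 65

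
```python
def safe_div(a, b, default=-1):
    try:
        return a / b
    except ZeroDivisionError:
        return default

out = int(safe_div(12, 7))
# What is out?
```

Step-by-step execution trace:
1. `safe_div(12, 7)` enters try: `return 12 / 7` → returns 1.7142857142857142. No exception raised.
2. `except ZeroDivisionError` is skipped.
3. `int(1.7142857142857142)` → 1 → out = 1.
Result: 1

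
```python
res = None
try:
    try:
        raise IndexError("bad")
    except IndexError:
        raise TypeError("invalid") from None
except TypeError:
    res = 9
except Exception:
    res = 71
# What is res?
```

Step-by-step execution trace:
1. Inner try raises IndexError; inner `except IndexError` catches it.
2. `raise TypeError(...) from None` raises TypeError (from None suppresses __context__, but the active exception is still TypeError).
3. Outer `except TypeError` matches → res = 9.
4. `except Exception` is not reached.
Result: 9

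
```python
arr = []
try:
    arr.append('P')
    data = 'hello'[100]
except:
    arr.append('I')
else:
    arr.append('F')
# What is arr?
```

Step-by-step execution trace:
1. try: `arr.append('P')` → arr = ['P'].
2. `data = 'hello'[100]` raises IndexError.
3. bare `except` matches → `arr.append('I')` → arr = ['P', 'I'].
4. `else` is skipped (an exception was raised).
Result: ['P', 'I']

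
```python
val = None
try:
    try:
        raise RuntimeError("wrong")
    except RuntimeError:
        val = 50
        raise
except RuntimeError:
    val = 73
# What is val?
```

Step-by-step execution trace:
1. Inner try: `raise RuntimeError("wrong")` raises RuntimeError.
2. Inner `except RuntimeError` matches → val = 50.
3. bare `raise` re-raises the same RuntimeError.
4. Outer `except RuntimeError` matches → val = 73.
Result: 73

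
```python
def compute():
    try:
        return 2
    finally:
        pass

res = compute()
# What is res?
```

Step-by-step execution trace:
1. `compute()` enters try: `return 2` sets pending return value 2.
2. Before returning, `finally: pass` runs (no effect).
3. compute() returns 2 → res = 2.
Result: 2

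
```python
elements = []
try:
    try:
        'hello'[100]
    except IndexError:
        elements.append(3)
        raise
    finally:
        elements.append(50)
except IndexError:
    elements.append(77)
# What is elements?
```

Step-by-step execution trace:
1. Inner try: `'hello'[100]` raises IndexError.
2. Inner `except IndexError` matches → `elements.append(3)` → elements = [3].
3. bare `raise` re-raises IndexError.
4. Inner `finally` runs during unwinding: `elements.append(50)` → elements = [3, 50].
5. Outer `except IndexError` matches → `elements.append(77)` → elements = [3, 50, 77].
Result: [3, 50, 77]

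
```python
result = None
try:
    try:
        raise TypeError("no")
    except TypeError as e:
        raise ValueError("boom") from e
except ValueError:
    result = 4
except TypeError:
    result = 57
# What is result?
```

Step-by-step execution trace:
1. Inner try raises TypeError; inner `except TypeError as e` catches it.
2. `raise ValueError(...) from e` raises ValueError (TypeError is attached as __cause__, but only ValueError is active).
3. Outer `except ValueError` matches → result = 4.
4. `except TypeError` is not reached.
Result: 4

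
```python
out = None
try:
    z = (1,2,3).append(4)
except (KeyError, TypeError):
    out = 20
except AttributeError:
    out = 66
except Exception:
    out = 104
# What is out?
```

Step-by-step execution trace:
1. `z = (1,2,3).append(4)` raises AttributeError.
2. `except (KeyError, TypeError)` does not match AttributeError; skipped.
3. `except AttributeError` matches (exact type match) → out = 66.
4. `except Exception` is not reached.
Result: 66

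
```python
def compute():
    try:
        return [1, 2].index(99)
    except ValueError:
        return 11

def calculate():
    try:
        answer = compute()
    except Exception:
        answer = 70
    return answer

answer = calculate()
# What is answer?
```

Step-by-step execution trace:
1. `calculate()` calls `compute()`.
2. In compute: `[1, 2].index(99)` raises ValueError; `except ValueError` catches it → returns 11.
3. In calculate: `answer = compute()` → answer = 11. No exception reaches calculate.
4. `except Exception` is skipped; calculate returns 11.
5. answer = 11.
Result: 11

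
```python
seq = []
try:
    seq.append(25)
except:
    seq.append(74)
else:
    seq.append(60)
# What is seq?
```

Step-by-step execution trace:
1. try: `seq.append(25)` → seq = [25]. No exception raised.
2. `except` is skipped.
3. `else` runs (try completed without exception): `seq.append(60)` → seq = [25, 60].
Result: [25, 60]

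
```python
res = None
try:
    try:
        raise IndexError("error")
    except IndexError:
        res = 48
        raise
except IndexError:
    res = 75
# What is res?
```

Step-by-step execution trace:
1. Inner try: `raise IndexError("error")` raises IndexError.
2. Inner `except IndexError` matches → res = 48.
3. bare `raise` re-raises the same IndexError.
4. Outer `except IndexError` matches → res = 75.
Result: 75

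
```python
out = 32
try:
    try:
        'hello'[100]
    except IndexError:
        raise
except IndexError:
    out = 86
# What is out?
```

Step-by-step execution trace:
1. Inner try: `'hello'[100]` raises IndexError.
2. Inner `except IndexError` matches; bare `raise` re-raises the same IndexError.
3. Outer `except IndexError` matches → out = 86.
Result: 86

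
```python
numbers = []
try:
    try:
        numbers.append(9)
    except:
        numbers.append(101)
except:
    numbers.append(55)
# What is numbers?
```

Step-by-step execution trace:
1. Inner try: `numbers.append(9)` → numbers = [9]. No exception raised.
2. Inner `except` is skipped.
3. Inner try completes normally; outer `except` is skipped.
Result: [9]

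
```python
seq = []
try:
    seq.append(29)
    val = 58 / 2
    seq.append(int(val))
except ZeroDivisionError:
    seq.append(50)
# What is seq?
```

Step-by-step execution trace:
1. try: `seq.append(29)` → seq = [29].
2. `val = 58 / 2` → val = 29.0. No exception raised.
3. `seq.append(int(val))` → seq = [29, 29].
4. `except ZeroDivisionError` is skipped (no exception was raised).
Result: [29, 29]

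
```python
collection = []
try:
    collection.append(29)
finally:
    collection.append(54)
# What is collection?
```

Step-by-step execution trace:
1. try: `collection.append(29)` → collection = [29].
2. The try body completes without raising.
3. finally always runs: `collection.append(54)` → collection = [29, 54].
Result: [29, 54]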